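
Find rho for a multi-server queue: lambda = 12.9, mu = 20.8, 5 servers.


rho = lambda / (c * mu) = 12.9 / (5 * 20.8) = 0.124

0.124


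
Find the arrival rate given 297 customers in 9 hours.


lambda = total arrivals / time = 297 / 9 = 33.0 per hour

33.0 per hour


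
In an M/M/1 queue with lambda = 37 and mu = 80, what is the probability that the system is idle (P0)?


P0 = 1 - rho = 1 - 37/80 = 0.5375

0.5375


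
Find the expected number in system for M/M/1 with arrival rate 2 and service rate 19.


rho = 2/19; L = rho/(1-rho) = 0.12

0.12


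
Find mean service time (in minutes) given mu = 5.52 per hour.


Mean service time = 60/mu = 60/5.52 = 10.87 minutes

10.87 minutes


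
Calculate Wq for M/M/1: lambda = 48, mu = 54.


rho = 48/54; Wq = rho/(mu - lambda) = 0.1481 hours

0.1481 hours


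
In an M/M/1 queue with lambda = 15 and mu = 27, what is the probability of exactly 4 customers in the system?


rho = 15/27; P(n) = (1-rho)*rho^n = (1-15/27)*(15/27)^4 = 0.0423

0.0423


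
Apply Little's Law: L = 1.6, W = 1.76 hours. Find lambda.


lambda = L / W = 1.6 / 1.76 = 0.91 per hour

0.91 per hour


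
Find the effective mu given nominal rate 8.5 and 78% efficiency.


Effective rate = mu * efficiency = 8.5 * 0.78 = 6.63 per hour

6.63 per hour


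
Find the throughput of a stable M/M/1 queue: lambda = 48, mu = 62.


For a stable queue (lambda < mu), throughput = lambda = 48 per hour

48 per hour


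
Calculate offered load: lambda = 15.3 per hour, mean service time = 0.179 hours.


Offered load a = lambda * E[S] = 15.3 * 0.179 = 2.74 Erlangs

2.74 Erlangs


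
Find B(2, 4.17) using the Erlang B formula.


B(N,A) = (A^N/N!) / sum(A^k/k!, k=0..N) with N=2, A=4.17 = 0.6271

0.6271


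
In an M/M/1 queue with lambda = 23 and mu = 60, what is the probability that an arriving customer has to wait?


P(wait) = rho = lambda/mu = 23/60 = 0.3833

0.3833


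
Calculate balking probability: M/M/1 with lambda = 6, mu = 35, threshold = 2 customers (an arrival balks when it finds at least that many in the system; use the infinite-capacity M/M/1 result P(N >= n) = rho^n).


P(N >= 2) = rho^2 = (6/35)^2 = 0.0294

0.0294


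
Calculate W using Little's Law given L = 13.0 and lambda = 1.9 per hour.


W = L / lambda = 13.0 / 1.9 = 6.8421 hours

6.8421 hours


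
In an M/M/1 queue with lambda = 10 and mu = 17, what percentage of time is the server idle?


Idle fraction = (1 - rho) * 100 = (1 - 10/17) * 100 = 41.2%

41.2%


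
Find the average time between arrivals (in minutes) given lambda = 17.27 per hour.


Mean interarrival time = 60/lambda = 60/17.27 = 3.47 minutes

3.47 minutes


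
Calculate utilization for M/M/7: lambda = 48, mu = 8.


rho = lambda/(c*mu) = 48/(7*8) = 0.8571

0.8571


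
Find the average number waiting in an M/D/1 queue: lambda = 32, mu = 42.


M/D/1: Lq = rho^2 / (2*(1-rho)) where rho = 32/42; Lq = 1.22

1.22


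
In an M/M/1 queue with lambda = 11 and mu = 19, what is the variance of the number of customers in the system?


rho = 11/19; Var(N) = rho/(1-rho)^2 = 3.27

3.27


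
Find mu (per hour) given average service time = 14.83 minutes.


mu = 60 / avg_service_time = 60 / 14.83 = 4.05 per hour

4.05 per hour


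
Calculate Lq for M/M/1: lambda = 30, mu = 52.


rho = 30/52; Lq = rho^2/(1-rho) = 0.79

0.79


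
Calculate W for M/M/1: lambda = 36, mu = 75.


W = 1/(mu - lambda) = 1/(75 - 36) = 0.0256 hours

0.0256 hours


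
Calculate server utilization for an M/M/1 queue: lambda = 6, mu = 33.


rho = lambda/mu = 6/33 = 0.1818

0.1818


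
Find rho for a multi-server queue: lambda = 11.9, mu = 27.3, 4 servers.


rho = lambda / (c * mu) = 11.9 / (4 * 27.3) = 0.109

0.109


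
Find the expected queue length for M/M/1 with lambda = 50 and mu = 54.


rho = 50/54; Lq = rho^2/(1-rho) = 11.57

11.57


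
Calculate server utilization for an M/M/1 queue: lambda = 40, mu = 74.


rho = lambda/mu = 40/74 = 0.5405

0.5405


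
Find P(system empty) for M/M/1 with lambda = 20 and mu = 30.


P0 = 1 - rho = 1 - 20/30 = 0.3333

0.3333


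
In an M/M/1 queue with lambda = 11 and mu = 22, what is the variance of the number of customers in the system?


rho = 11/22; Var(N) = rho/(1-rho)^2 = 2.0

2.0


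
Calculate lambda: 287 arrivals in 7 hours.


lambda = total arrivals / time = 287 / 7 = 41.0 per hour

41.0 per hour


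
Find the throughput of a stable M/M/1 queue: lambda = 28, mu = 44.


For a stable queue (lambda < mu), throughput = lambda = 28 per hour

28 per hour


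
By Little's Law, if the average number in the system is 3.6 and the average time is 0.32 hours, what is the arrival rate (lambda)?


lambda = L / W = 3.6 / 0.32 = 11.25 per hour

11.25 per hour


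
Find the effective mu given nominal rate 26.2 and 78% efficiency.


Effective rate = mu * efficiency = 26.2 * 0.78 = 20.44 per hour

20.44 per hour


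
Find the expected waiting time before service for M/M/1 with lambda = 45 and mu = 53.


rho = 45/53; Wq = rho/(mu - lambda) = 0.1061 hours

0.1061 hours


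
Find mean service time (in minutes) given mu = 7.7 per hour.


Mean service time = 60/mu = 60/7.7 = 7.79 minutes

7.79 minutes


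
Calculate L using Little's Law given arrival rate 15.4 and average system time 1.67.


L = lambda * W = 15.4 * 1.67 = 25.72

25.72


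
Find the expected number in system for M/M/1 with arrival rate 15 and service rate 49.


rho = 15/49; L = rho/(1-rho) = 0.44

0.44


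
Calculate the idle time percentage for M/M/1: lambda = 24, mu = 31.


Idle fraction = (1 - rho) * 100 = (1 - 24/31) * 100 = 22.6%

22.6%


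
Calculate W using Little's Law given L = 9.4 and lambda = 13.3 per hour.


W = L / lambda = 9.4 / 13.3 = 0.7068 hours

0.7068 hours


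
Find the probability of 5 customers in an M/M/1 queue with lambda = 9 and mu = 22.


rho = 9/22; P(n) = (1-rho)*rho^n = (1-9/22)*(9/22)^5 = 0.0068

0.0068


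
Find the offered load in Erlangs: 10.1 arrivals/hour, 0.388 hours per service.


Offered load a = lambda * E[S] = 10.1 * 0.388 = 3.92 Erlangs

3.92 Erlangs


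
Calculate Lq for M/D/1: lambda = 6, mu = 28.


M/D/1: Lq = rho^2 / (2*(1-rho)) where rho = 6/28; Lq = 0.03

0.03


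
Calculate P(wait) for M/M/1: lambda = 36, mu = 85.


P(wait) = rho = lambda/mu = 36/85 = 0.4235

0.4235


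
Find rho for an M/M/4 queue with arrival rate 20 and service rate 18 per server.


rho = lambda/(c*mu) = 20/(4*18) = 0.2778

0.2778


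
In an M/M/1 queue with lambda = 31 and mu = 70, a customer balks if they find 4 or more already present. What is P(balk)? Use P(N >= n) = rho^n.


P(N >= 4) = rho^4 = (31/70)^4 = 0.0385

0.0385


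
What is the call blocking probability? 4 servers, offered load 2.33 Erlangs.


B(N,A) = (A^N/N!) / sum(A^k/k!, k=0..N) with N=4, A=2.33 = 0.1309

0.1309


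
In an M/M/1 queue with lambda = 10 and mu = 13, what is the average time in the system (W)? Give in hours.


W = 1/(mu - lambda) = 1/(13 - 10) = 0.3333 hours

0.3333 hours


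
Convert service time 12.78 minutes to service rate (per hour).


mu = 60 / avg_service_time = 60 / 12.78 = 4.69 per hour

4.69 per hour


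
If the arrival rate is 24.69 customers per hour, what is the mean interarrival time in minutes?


Mean interarrival time = 60/lambda = 60/24.69 = 2.43 minutes

2.43 minutes


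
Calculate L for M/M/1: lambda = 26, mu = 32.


rho = 26/32; L = rho/(1-rho) = 4.33

4.33


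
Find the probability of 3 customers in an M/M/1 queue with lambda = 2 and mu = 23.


rho = 2/23; P(n) = (1-rho)*rho^n = (1-2/23)*(2/23)^3 = 0.0006

0.0006


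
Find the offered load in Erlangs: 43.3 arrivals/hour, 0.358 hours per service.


Offered load a = lambda * E[S] = 43.3 * 0.358 = 15.5 Erlangs

15.5 Erlangs


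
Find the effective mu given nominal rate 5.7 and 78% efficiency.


Effective rate = mu * efficiency = 5.7 * 0.78 = 4.45 per hour

4.45 per hour


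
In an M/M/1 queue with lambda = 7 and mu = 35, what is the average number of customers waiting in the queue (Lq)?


rho = 7/35; Lq = rho^2/(1-rho) = 0.05

0.05


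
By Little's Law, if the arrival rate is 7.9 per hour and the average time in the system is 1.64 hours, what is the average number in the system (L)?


L = lambda * W = 7.9 * 1.64 = 12.96

12.96


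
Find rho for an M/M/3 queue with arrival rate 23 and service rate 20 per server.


rho = lambda/(c*mu) = 23/(3*20) = 0.3833

0.3833


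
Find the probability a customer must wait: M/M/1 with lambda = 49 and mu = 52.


P(wait) = rho = lambda/mu = 49/52 = 0.9423

0.9423


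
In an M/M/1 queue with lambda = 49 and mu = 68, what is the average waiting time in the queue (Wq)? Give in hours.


rho = 49/68; Wq = rho/(mu - lambda) = 0.0379 hours

0.0379 hours


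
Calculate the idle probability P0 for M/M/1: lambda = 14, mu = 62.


P0 = 1 - rho = 1 - 14/62 = 0.7742

0.7742


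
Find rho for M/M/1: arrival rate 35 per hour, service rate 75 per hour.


rho = lambda/mu = 35/75 = 0.4667

0.4667


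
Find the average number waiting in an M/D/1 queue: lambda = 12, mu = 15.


M/D/1: Lq = rho^2 / (2*(1-rho)) where rho = 12/15; Lq = 1.6

1.6


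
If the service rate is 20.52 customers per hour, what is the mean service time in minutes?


Mean service time = 60/mu = 60/20.52 = 2.92 minutes

2.92 minutes


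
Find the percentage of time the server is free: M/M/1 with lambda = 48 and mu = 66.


Idle fraction = (1 - rho) * 100 = (1 - 48/66) * 100 = 27.3%

27.3%


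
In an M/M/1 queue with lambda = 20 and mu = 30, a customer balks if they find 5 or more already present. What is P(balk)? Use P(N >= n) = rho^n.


P(N >= 5) = rho^5 = (20/30)^5 = 0.1317

0.1317


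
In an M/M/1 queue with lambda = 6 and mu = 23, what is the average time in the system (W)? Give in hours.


W = 1/(mu - lambda) = 1/(23 - 6) = 0.0588 hours

0.0588 hours


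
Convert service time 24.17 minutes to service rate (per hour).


mu = 60 / avg_service_time = 60 / 24.17 = 2.48 per hour

2.48 per hour


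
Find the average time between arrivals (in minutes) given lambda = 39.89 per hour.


Mean interarrival time = 60/lambda = 60/39.89 = 1.5 minutes

1.5 minutes


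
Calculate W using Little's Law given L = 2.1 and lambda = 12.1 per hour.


W = L / lambda = 2.1 / 12.1 = 0.1736 hours

0.1736 hours


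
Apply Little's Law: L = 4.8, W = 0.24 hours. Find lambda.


lambda = L / W = 4.8 / 0.24 = 20.0 per hour

20.0 per hour


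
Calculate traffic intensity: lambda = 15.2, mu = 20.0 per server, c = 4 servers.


rho = lambda / (c * mu) = 15.2 / (4 * 20.0) = 0.19

0.19


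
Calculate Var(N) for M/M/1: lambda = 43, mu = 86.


rho = 43/86; Var(N) = rho/(1-rho)^2 = 2.0

2.0


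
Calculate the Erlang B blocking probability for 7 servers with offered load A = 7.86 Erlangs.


B(N,A) = (A^N/N!) / sum(A^k/k!, k=0..N) with N=7, A=7.86 = 0.3002

0.3002


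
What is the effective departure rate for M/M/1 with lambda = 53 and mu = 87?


For a stable queue (lambda < mu), throughput = lambda = 53 per hour

53 per hour


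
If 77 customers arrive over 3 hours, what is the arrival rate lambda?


lambda = total arrivals / time = 77 / 3 = 25.67 per hour

25.67 per hour


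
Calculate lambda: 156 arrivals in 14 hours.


lambda = total arrivals / time = 156 / 14 = 11.14 per hour

11.14 per hour


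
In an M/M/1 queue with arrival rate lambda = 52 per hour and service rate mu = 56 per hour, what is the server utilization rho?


rho = lambda/mu = 52/56 = 0.9286

0.9286


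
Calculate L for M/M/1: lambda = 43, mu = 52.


rho = 43/52; L = rho/(1-rho) = 4.78

4.78


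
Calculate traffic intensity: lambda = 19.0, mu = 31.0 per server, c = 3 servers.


rho = lambda / (c * mu) = 19.0 / (3 * 31.0) = 0.2043

0.2043


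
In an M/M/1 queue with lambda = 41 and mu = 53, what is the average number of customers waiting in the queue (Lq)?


rho = 41/53; Lq = rho^2/(1-rho) = 2.64

2.64


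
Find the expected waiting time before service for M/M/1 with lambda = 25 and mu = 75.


rho = 25/75; Wq = rho/(mu - lambda) = 0.0067 hours

0.0067 hours


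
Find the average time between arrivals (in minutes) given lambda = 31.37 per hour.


Mean interarrival time = 60/lambda = 60/31.37 = 1.91 minutes

1.91 minutes


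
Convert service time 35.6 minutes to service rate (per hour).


mu = 60 / avg_service_time = 60 / 35.6 = 1.69 per hour

1.69 per hour


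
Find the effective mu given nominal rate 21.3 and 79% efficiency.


Effective rate = mu * efficiency = 21.3 * 0.79 = 16.83 per hour

16.83 per hour


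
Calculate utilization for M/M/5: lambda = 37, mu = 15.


rho = lambda/(c*mu) = 37/(5*15) = 0.4933

0.4933


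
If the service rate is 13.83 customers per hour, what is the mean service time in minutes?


Mean service time = 60/mu = 60/13.83 = 4.34 minutes

4.34 minutes


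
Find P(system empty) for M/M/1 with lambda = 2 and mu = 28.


P0 = 1 - rho = 1 - 2/28 = 0.9286

0.9286


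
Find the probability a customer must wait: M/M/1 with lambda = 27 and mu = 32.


P(wait) = rho = lambda/mu = 27/32 = 0.8438

0.8438


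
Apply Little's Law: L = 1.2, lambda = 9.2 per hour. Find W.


W = L / lambda = 1.2 / 9.2 = 0.1304 hours

0.1304 hours


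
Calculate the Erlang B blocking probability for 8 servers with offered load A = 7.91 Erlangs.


B(N,A) = (A^N/N!) / sum(A^k/k!, k=0..N) with N=8, A=7.91 = 0.2306

0.2306


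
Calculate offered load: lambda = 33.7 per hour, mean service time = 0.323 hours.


Offered load a = lambda * E[S] = 33.7 * 0.323 = 10.89 Erlangs

10.89 Erlangs


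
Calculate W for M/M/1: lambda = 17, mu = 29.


W = 1/(mu - lambda) = 1/(29 - 17) = 0.0833 hours

0.0833 hours


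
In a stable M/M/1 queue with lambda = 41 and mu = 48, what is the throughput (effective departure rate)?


For a stable queue (lambda < mu), throughput = lambda = 41 per hour

41 per hour


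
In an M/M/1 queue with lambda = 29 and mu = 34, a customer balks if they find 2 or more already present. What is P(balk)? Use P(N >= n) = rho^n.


P(N >= 2) = rho^2 = (29/34)^2 = 0.7275

0.7275


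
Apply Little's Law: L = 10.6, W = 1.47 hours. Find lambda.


lambda = L / W = 10.6 / 1.47 = 7.21 per hour

7.21 per hour


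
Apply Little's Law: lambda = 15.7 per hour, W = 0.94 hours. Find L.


L = lambda * W = 15.7 * 0.94 = 14.76

14.76


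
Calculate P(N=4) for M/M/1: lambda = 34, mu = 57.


rho = 34/57; P(n) = (1-rho)*rho^n = (1-34/57)*(34/57)^4 = 0.0511

0.0511


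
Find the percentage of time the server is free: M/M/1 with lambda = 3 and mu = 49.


Idle fraction = (1 - rho) * 100 = (1 - 3/49) * 100 = 93.9%

93.9%


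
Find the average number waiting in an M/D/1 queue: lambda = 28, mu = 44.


M/D/1: Lq = rho^2 / (2*(1-rho)) where rho = 28/44; Lq = 0.56

0.56


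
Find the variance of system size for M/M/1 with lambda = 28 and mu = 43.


rho = 28/43; Var(N) = rho/(1-rho)^2 = 5.35

5.35


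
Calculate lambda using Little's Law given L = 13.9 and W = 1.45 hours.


lambda = L / W = 13.9 / 1.45 = 9.59 per hour

9.59 per hour


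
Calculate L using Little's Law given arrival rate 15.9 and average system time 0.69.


L = lambda * W = 15.9 * 0.69 = 10.97

10.97


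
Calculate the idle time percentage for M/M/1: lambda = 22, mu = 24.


Idle fraction = (1 - rho) * 100 = (1 - 22/24) * 100 = 8.3%

8.3%


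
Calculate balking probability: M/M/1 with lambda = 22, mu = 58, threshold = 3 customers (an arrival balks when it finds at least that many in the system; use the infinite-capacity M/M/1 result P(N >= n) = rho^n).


P(N >= 3) = rho^3 = (22/58)^3 = 0.0546

0.0546


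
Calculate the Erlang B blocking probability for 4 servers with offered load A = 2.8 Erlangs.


B(N,A) = (A^N/N!) / sum(A^k/k!, k=0..N) with N=4, A=2.8 = 0.1837

0.1837


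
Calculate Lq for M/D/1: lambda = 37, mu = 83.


M/D/1: Lq = rho^2 / (2*(1-rho)) where rho = 37/83; Lq = 0.18

0.18


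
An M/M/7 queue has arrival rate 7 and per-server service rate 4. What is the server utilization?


rho = lambda/(c*mu) = 7/(7*4) = 0.25

0.25


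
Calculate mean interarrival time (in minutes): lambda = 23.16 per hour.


Mean interarrival time = 60/lambda = 60/23.16 = 2.59 minutes

2.59 minutes


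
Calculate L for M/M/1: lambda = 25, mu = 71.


rho = 25/71; L = rho/(1-rho) = 0.54

0.54


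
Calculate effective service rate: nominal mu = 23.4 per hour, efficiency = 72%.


Effective rate = mu * efficiency = 23.4 * 0.72 = 16.85 per hour

16.85 per hour


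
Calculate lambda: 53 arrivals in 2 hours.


lambda = total arrivals / time = 53 / 2 = 26.5 per hour

26.5 per hour


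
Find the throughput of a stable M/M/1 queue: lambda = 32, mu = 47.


For a stable queue (lambda < mu), throughput = lambda = 32 per hour

32 per hour


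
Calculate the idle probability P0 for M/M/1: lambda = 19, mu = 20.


P0 = 1 - rho = 1 - 19/20 = 0.05

0.05


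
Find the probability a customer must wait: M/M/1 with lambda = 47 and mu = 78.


P(wait) = rho = lambda/mu = 47/78 = 0.6026

0.6026


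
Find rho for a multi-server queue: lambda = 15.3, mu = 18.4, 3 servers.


rho = lambda / (c * mu) = 15.3 / (3 * 18.4) = 0.2772

0.2772


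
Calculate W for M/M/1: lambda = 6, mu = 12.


W = 1/(mu - lambda) = 1/(12 - 6) = 0.1667 hours

0.1667 hours


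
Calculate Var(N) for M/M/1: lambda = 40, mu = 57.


rho = 40/57; Var(N) = rho/(1-rho)^2 = 7.89

7.89


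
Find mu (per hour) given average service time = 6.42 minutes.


mu = 60 / avg_service_time = 60 / 6.42 = 9.35 per hour

9.35 per hour


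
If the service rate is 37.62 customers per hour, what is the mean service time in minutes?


Mean service time = 60/mu = 60/37.62 = 1.59 minutes

1.59 minutes


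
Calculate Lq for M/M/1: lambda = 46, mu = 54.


rho = 46/54; Lq = rho^2/(1-rho) = 4.9

4.9


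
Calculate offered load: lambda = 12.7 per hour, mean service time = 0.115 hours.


Offered load a = lambda * E[S] = 12.7 * 0.115 = 1.46 Erlangs

1.46 Erlangs


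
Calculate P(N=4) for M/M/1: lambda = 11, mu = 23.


rho = 11/23; P(n) = (1-rho)*rho^n = (1-11/23)*(11/23)^4 = 0.0273

0.0273


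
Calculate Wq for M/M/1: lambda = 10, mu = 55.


rho = 10/55; Wq = rho/(mu - lambda) = 0.004 hours

0.004 hours


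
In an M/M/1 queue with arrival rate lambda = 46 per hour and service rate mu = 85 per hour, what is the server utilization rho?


rho = lambda/mu = 46/85 = 0.5412

0.5412


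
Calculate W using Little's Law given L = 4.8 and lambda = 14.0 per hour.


W = L / lambda = 4.8 / 14.0 = 0.3429 hours

0.3429 hours


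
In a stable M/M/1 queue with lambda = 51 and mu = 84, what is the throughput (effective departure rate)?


For a stable queue (lambda < mu), throughput = lambda = 51 per hour

51 per hour


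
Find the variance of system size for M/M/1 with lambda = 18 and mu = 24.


rho = 18/24; Var(N) = rho/(1-rho)^2 = 12.0

12.0


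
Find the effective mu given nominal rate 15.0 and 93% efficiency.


Effective rate = mu * efficiency = 15.0 * 0.93 = 13.95 per hour

13.95 per hour


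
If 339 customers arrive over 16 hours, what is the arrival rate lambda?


lambda = total arrivals / time = 339 / 16 = 21.19 per hour

21.19 per hour


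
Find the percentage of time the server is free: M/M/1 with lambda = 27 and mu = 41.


Idle fraction = (1 - rho) * 100 = (1 - 27/41) * 100 = 34.1%

34.1%


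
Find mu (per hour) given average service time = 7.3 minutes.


mu = 60 / avg_service_time = 60 / 7.3 = 8.22 per hour

8.22 per hour


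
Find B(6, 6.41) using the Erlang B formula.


B(N,A) = (A^N/N!) / sum(A^k/k!, k=0..N) with N=6, A=6.41 = 0.2931

0.2931


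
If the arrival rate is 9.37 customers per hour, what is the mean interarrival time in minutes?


Mean interarrival time = 60/lambda = 60/9.37 = 6.4 minutes

6.4 minutes


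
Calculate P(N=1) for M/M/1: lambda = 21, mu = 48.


rho = 21/48; P(n) = (1-rho)*rho^n = (1-21/48)*(21/48)^1 = 0.2461

0.2461


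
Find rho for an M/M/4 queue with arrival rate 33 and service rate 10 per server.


rho = lambda/(c*mu) = 33/(4*10) = 0.825

0.825


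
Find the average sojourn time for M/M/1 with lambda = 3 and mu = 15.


W = 1/(mu - lambda) = 1/(15 - 3) = 0.0833 hours

0.0833 hours


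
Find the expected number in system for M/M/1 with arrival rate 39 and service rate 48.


rho = 39/48; L = rho/(1-rho) = 4.33

4.33


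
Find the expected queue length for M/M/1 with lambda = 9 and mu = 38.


rho = 9/38; Lq = rho^2/(1-rho) = 0.07

0.07


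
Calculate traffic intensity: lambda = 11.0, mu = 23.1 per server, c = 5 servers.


rho = lambda / (c * mu) = 11.0 / (5 * 23.1) = 0.0952

0.0952


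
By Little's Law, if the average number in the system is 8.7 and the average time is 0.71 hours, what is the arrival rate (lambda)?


lambda = L / W = 8.7 / 0.71 = 12.25 per hour

12.25 per hour


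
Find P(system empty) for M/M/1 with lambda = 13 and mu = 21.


P0 = 1 - rho = 1 - 13/21 = 0.381

0.381


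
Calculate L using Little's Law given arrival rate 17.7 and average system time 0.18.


L = lambda * W = 17.7 * 0.18 = 3.19

3.19


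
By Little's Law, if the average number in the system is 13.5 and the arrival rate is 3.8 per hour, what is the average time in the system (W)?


W = L / lambda = 13.5 / 3.8 = 3.5526 hours

3.5526 hours


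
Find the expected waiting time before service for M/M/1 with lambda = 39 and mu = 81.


rho = 39/81; Wq = rho/(mu - lambda) = 0.0115 hours

0.0115 hours


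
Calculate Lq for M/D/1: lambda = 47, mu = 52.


M/D/1: Lq = rho^2 / (2*(1-rho)) where rho = 47/52; Lq = 4.25

4.25


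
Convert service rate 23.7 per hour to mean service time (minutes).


Mean service time = 60/mu = 60/23.7 = 2.53 minutes

2.53 minutes


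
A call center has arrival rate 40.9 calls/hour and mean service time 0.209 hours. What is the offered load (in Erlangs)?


Offered load a = lambda * E[S] = 40.9 * 0.209 = 8.55 Erlangs

8.55 Erlangs


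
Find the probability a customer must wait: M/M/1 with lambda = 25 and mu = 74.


P(wait) = rho = lambda/mu = 25/74 = 0.3378

0.3378


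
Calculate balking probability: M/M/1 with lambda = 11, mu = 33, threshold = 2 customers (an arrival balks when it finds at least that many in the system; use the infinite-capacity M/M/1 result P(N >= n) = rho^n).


P(N >= 2) = rho^2 = (11/33)^2 = 0.1111

0.1111


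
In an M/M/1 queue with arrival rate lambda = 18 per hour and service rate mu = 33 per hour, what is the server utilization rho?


rho = lambda/mu = 18/33 = 0.5455

0.5455


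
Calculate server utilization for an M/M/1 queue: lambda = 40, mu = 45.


rho = lambda/mu = 40/45 = 0.8889

0.8889


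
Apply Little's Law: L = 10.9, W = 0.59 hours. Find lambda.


lambda = L / W = 10.9 / 0.59 = 18.47 per hour

18.47 per hour


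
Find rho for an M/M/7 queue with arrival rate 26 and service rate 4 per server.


rho = lambda/(c*mu) = 26/(7*4) = 0.9286

0.9286


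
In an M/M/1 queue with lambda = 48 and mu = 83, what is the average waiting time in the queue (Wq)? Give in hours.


rho = 48/83; Wq = rho/(mu - lambda) = 0.0165 hours

0.0165 hours


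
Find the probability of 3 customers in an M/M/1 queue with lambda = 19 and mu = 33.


rho = 19/33; P(n) = (1-rho)*rho^n = (1-19/33)*(19/33)^3 = 0.081

0.081


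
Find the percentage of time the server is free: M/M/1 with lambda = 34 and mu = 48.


Idle fraction = (1 - rho) * 100 = (1 - 34/48) * 100 = 29.2%

29.2%


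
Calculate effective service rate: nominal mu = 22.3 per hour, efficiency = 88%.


Effective rate = mu * efficiency = 22.3 * 0.88 = 19.62 per hour

19.62 per hour


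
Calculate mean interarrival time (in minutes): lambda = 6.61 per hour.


Mean interarrival time = 60/lambda = 60/6.61 = 9.08 minutes

9.08 minutes


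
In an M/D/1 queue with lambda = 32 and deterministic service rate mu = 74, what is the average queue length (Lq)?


M/D/1: Lq = rho^2 / (2*(1-rho)) where rho = 32/74; Lq = 0.16

0.16


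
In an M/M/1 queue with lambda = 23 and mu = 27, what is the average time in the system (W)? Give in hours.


W = 1/(mu - lambda) = 1/(27 - 23) = 0.25 hours

0.25 hours


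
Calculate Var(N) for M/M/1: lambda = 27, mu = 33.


rho = 27/33; Var(N) = rho/(1-rho)^2 = 24.75

24.75


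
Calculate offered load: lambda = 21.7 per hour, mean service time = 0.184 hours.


Offered load a = lambda * E[S] = 21.7 * 0.184 = 3.99 Erlangs

3.99 Erlangs


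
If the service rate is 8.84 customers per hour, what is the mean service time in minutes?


Mean service time = 60/mu = 60/8.84 = 6.79 minutes

6.79 minutes


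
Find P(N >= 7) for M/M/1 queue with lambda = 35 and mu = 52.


P(N >= 7) = rho^7 = (35/52)^7 = 0.0626

0.0626


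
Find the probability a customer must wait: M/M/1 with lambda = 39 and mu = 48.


P(wait) = rho = lambda/mu = 39/48 = 0.8125

0.8125


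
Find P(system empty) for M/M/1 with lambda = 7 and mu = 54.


P0 = 1 - rho = 1 - 7/54 = 0.8704

0.8704


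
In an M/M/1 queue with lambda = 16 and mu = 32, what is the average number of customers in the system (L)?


rho = 16/32; L = rho/(1-rho) = 1.0

1.0


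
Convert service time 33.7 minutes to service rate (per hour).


mu = 60 / avg_service_time = 60 / 33.7 = 1.78 per hour

1.78 per hour


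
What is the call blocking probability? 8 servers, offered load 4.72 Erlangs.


B(N,A) = (A^N/N!) / sum(A^k/k!, k=0..N) with N=8, A=4.72 = 0.0574

0.0574


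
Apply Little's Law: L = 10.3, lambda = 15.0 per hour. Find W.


W = L / lambda = 10.3 / 15.0 = 0.6867 hours

0.6867 hours


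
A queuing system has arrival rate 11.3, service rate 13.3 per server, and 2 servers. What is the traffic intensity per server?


rho = lambda / (c * mu) = 11.3 / (2 * 13.3) = 0.4248

0.4248


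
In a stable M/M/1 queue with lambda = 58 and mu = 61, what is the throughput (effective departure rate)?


For a stable queue (lambda < mu), throughput = lambda = 58 per hour

58 per hour


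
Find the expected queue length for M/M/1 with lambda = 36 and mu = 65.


rho = 36/65; Lq = rho^2/(1-rho) = 0.69

0.69


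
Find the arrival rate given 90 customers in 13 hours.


lambda = total arrivals / time = 90 / 13 = 6.92 per hour

6.92 per hour


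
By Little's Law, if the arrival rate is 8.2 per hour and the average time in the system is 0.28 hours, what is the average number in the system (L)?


L = lambda * W = 8.2 * 0.28 = 2.3

2.3


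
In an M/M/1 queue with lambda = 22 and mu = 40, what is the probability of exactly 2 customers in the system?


rho = 22/40; P(n) = (1-rho)*rho^n = (1-22/40)*(22/40)^2 = 0.1361

0.1361


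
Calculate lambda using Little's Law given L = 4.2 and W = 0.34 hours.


lambda = L / W = 4.2 / 0.34 = 12.35 per hour

12.35 per hour


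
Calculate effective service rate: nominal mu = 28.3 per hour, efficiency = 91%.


Effective rate = mu * efficiency = 28.3 * 0.91 = 25.75 per hour

25.75 per hour


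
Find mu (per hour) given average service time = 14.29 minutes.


mu = 60 / avg_service_time = 60 / 14.29 = 4.2 per hour

4.2 per hour


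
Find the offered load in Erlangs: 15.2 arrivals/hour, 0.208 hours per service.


Offered load a = lambda * E[S] = 15.2 * 0.208 = 3.16 Erlangs

3.16 Erlangs


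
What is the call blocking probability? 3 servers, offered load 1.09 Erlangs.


B(N,A) = (A^N/N!) / sum(A^k/k!, k=0..N) with N=3, A=1.09 = 0.0744

0.0744


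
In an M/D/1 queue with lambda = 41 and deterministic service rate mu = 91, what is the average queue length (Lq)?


M/D/1: Lq = rho^2 / (2*(1-rho)) where rho = 41/91; Lq = 0.18

0.18


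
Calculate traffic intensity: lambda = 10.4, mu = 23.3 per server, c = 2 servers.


rho = lambda / (c * mu) = 10.4 / (2 * 23.3) = 0.2232

0.2232


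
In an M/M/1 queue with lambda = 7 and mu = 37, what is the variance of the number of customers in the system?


rho = 7/37; Var(N) = rho/(1-rho)^2 = 0.29

0.29


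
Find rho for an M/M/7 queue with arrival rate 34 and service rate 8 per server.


rho = lambda/(c*mu) = 34/(7*8) = 0.6071

0.6071


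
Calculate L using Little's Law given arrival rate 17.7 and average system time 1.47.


L = lambda * W = 17.7 * 1.47 = 26.02

26.02


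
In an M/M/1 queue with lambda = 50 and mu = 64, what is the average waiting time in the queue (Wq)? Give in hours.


rho = 50/64; Wq = rho/(mu - lambda) = 0.0558 hours

0.0558 hours


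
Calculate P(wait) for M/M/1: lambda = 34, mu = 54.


P(wait) = rho = lambda/mu = 34/54 = 0.6296

0.6296


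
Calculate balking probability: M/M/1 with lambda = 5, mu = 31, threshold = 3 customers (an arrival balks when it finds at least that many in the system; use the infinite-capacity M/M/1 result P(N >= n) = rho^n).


P(N >= 3) = rho^3 = (5/31)^3 = 0.0042

0.0042


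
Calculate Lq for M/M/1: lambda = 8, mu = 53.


rho = 8/53; Lq = rho^2/(1-rho) = 0.03

0.03


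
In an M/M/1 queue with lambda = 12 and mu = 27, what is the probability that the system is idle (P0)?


P0 = 1 - rho = 1 - 12/27 = 0.5556

0.5556


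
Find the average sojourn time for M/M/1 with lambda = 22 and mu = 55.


W = 1/(mu - lambda) = 1/(55 - 22) = 0.0303 hours

0.0303 hours


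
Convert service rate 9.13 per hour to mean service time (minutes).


Mean service time = 60/mu = 60/9.13 = 6.57 minutes

6.57 minutes


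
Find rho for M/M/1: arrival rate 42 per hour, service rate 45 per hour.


rho = lambda/mu = 42/45 = 0.9333

0.9333


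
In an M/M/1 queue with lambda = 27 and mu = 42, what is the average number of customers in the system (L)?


rho = 27/42; L = rho/(1-rho) = 1.8

1.8


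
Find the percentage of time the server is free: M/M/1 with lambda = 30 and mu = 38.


Idle fraction = (1 - rho) * 100 = (1 - 30/38) * 100 = 21.1%

21.1%


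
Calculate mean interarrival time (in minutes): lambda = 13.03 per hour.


Mean interarrival time = 60/lambda = 60/13.03 = 4.6 minutes

4.6 minutes


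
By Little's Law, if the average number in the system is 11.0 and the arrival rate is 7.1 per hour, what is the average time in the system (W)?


W = L / lambda = 11.0 / 7.1 = 1.5493 hours

1.5493 hours


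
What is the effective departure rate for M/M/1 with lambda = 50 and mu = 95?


For a stable queue (lambda < mu), throughput = lambda = 50 per hour

50 per hour


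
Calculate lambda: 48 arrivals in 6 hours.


lambda = total arrivals / time = 48 / 6 = 8.0 per hour

8.0 per hour


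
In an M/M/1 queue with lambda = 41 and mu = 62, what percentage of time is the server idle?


Idle fraction = (1 - rho) * 100 = (1 - 41/62) * 100 = 33.9%

33.9%


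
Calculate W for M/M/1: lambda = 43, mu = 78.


W = 1/(mu - lambda) = 1/(78 - 43) = 0.0286 hours

0.0286 hours


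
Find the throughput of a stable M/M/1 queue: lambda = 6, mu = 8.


For a stable queue (lambda < mu), throughput = lambda = 6 per hour

6 per hour


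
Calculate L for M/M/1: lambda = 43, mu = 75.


rho = 43/75; L = rho/(1-rho) = 1.34

1.34


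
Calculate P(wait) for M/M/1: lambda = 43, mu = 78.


P(wait) = rho = lambda/mu = 43/78 = 0.5513

0.5513


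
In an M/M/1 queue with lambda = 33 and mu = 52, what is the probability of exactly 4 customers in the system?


rho = 33/52; P(n) = (1-rho)*rho^n = (1-33/52)*(33/52)^4 = 0.0593

0.0593


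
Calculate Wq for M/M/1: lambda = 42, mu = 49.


rho = 42/49; Wq = rho/(mu - lambda) = 0.1224 hours

0.1224 hours


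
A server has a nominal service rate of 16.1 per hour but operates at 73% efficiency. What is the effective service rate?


Effective rate = mu * efficiency = 16.1 * 0.73 = 11.75 per hour

11.75 per hour


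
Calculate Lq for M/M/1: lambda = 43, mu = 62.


rho = 43/62; Lq = rho^2/(1-rho) = 1.57

1.57


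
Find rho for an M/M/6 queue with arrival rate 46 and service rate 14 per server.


rho = lambda/(c*mu) = 46/(6*14) = 0.5476

0.5476


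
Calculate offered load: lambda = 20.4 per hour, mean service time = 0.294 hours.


Offered load a = lambda * E[S] = 20.4 * 0.294 = 6.0 Erlangs

6.0 Erlangs


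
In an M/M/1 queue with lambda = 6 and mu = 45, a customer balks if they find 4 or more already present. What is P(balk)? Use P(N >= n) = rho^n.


P(N >= 4) = rho^4 = (6/45)^4 = 0.0003

0.0003


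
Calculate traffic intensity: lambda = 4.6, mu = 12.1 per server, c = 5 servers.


rho = lambda / (c * mu) = 4.6 / (5 * 12.1) = 0.076

0.076


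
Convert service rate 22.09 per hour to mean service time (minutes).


Mean service time = 60/mu = 60/22.09 = 2.72 minutes

2.72 minutes


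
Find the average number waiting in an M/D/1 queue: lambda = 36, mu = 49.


M/D/1: Lq = rho^2 / (2*(1-rho)) where rho = 36/49; Lq = 1.02

1.02


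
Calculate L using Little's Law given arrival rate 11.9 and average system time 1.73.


L = lambda * W = 11.9 * 1.73 = 20.59

20.59


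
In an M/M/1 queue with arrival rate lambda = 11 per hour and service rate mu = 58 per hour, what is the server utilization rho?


rho = lambda/mu = 11/58 = 0.1897

0.1897


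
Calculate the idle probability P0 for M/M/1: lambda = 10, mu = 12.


P0 = 1 - rho = 1 - 10/12 = 0.1667

0.1667


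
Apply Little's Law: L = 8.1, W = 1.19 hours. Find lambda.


lambda = L / W = 8.1 / 1.19 = 6.81 per hour

6.81 per hour


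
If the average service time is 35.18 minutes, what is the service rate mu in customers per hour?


mu = 60 / avg_service_time = 60 / 35.18 = 1.71 per hour

1.71 per hour


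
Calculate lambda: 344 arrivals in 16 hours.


lambda = total arrivals / time = 344 / 16 = 21.5 per hour

21.5 per hour


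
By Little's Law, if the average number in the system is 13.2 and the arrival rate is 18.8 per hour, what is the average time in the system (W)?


W = L / lambda = 13.2 / 18.8 = 0.7021 hours

0.7021 hours


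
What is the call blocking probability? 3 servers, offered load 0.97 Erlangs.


B(N,A) = (A^N/N!) / sum(A^k/k!, k=0..N) with N=3, A=0.97 = 0.0587

0.0587


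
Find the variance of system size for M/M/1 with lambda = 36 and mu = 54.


rho = 36/54; Var(N) = rho/(1-rho)^2 = 6.0

6.0


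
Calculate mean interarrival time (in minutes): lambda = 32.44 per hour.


Mean interarrival time = 60/lambda = 60/32.44 = 1.85 minutes

1.85 minutes


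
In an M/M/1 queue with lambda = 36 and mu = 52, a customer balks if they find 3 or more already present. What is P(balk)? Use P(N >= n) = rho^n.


P(N >= 3) = rho^3 = (36/52)^3 = 0.3318

0.3318


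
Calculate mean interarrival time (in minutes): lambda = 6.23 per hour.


Mean interarrival time = 60/lambda = 60/6.23 = 9.63 minutes

9.63 minutes


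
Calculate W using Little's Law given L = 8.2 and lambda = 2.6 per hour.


W = L / lambda = 8.2 / 2.6 = 3.1538 hours

3.1538 hours


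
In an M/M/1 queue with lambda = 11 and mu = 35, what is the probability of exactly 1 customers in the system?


rho = 11/35; P(n) = (1-rho)*rho^n = (1-11/35)*(11/35)^1 = 0.2155

0.2155


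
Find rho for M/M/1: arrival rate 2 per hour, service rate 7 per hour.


rho = lambda/mu = 2/7 = 0.2857

0.2857


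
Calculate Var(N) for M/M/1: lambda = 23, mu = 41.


rho = 23/41; Var(N) = rho/(1-rho)^2 = 2.91

2.91


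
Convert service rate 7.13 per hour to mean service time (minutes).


Mean service time = 60/mu = 60/7.13 = 8.42 minutes

8.42 minutes


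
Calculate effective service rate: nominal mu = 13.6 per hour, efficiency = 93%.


Effective rate = mu * efficiency = 13.6 * 0.93 = 12.65 per hour

12.65 per hour


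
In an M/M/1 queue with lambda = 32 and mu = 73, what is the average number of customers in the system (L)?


rho = 32/73; L = rho/(1-rho) = 0.78

0.78


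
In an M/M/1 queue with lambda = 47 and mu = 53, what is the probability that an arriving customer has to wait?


P(wait) = rho = lambda/mu = 47/53 = 0.8868

0.8868


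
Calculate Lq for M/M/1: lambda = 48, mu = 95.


rho = 48/95; Lq = rho^2/(1-rho) = 0.52

0.52


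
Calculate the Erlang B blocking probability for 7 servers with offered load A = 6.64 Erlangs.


B(N,A) = (A^N/N!) / sum(A^k/k!, k=0..N) with N=7, A=6.64 = 0.2263

0.2263


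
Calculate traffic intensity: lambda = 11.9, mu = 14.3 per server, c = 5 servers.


rho = lambda / (c * mu) = 11.9 / (5 * 14.3) = 0.1664

0.1664


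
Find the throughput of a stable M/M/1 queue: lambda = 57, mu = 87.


For a stable queue (lambda < mu), throughput = lambda = 57 per hour

57 per hour


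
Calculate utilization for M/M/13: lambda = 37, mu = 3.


rho = lambda/(c*mu) = 37/(13*3) = 0.9487

0.9487


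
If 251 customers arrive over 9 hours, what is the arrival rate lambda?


lambda = total arrivals / time = 251 / 9 = 27.89 per hour

27.89 per hour


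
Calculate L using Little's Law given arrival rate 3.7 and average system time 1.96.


L = lambda * W = 3.7 * 1.96 = 7.25

7.25


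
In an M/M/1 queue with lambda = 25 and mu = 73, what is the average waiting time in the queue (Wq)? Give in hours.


rho = 25/73; Wq = rho/(mu - lambda) = 0.0071 hours

0.0071 hours


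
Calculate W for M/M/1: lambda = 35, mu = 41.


W = 1/(mu - lambda) = 1/(41 - 35) = 0.1667 hours

0.1667 hours


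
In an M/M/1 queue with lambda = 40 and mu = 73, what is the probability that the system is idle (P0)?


P0 = 1 - rho = 1 - 40/73 = 0.4521

0.4521


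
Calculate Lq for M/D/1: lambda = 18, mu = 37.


M/D/1: Lq = rho^2 / (2*(1-rho)) where rho = 18/37; Lq = 0.23

0.23


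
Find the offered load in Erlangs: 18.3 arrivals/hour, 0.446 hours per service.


Offered load a = lambda * E[S] = 18.3 * 0.446 = 8.16 Erlangs

8.16 Erlangs


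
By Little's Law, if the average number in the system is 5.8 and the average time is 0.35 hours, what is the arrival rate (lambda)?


lambda = L / W = 5.8 / 0.35 = 16.57 per hour

16.57 per hour


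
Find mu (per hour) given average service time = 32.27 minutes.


mu = 60 / avg_service_time = 60 / 32.27 = 1.86 per hour

1.86 per hour


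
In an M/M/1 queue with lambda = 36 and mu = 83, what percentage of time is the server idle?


Idle fraction = (1 - rho) * 100 = (1 - 36/83) * 100 = 56.6%

56.6%


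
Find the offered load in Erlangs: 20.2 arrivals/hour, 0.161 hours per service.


Offered load a = lambda * E[S] = 20.2 * 0.161 = 3.25 Erlangs

3.25 Erlangs


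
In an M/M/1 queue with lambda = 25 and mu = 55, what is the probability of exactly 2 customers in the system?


rho = 25/55; P(n) = (1-rho)*rho^n = (1-25/55)*(25/55)^2 = 0.1127

0.1127


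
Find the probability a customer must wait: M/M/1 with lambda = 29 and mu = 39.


P(wait) = rho = lambda/mu = 29/39 = 0.7436

0.7436


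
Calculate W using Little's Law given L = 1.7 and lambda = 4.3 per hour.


W = L / lambda = 1.7 / 4.3 = 0.3953 hours

0.3953 hours
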